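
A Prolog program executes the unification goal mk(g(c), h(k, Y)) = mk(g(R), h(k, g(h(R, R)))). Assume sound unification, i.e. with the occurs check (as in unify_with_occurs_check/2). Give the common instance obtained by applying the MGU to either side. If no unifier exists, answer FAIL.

mk(g(c), h(k, g(h(c, c))))

Decompose mk/2: g(c) = g(R),  h(k, Y) = h(k, g(h(R, R))).
Decompose g/1: c = R.
Bind R := c; substituting into the remaining equation gives: h(k, Y) = h(k, g(h(c, c))).
Decompose h/2: k = k,  Y = g(h(c, c)).
Delete trivial equation k = k.
Bind Y := g(h(c, c)).
Applying the MGU to either side gives mk(g(c), h(k, g(h(c, c)))).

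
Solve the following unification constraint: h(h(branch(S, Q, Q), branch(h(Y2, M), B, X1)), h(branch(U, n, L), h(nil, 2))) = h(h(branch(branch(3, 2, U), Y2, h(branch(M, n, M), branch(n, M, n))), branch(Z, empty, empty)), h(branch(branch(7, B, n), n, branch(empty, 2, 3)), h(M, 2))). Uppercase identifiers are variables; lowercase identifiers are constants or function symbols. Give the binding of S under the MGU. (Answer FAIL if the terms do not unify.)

branch(3, 2, branch(7, empty, n))

Decompose h/2: h(branch(S, Q, Q), branch(h(Y2, M), B, X1)) = h(branch(branch(3, 2, U), Y2, h(branch(M, n, M), branch(n, M, n))), branch(Z, empty, empty)),  h(branch(U, n, L), h(nil, 2)) = h(branch(branch(7, B, n), n, branch(empty, 2, 3)), h(M, 2)).
Decompose h/2: branch(S, Q, Q) = branch(branch(3, 2, U), Y2, h(branch(M, n, M), branch(n, M, n))),  branch(h(Y2, M), B, X1) = branch(Z, empty, empty).
Decompose branch/3: S = branch(3, 2, U),  Q = Y2,  Q = h(branch(M, n, M), branch(n, M, n)).
Bind S := branch(3, 2, U); no other remaining equation mentions S.
Bind Q := Y2; substituting into the one remaining equation that mentions Q gives: Y2 = h(branch(M, n, M), branch(n, M, n)).
Bind Y2 := h(branch(M, n, M), branch(n, M, n)); substituting into the one remaining equation that mentions Y2 gives: branch(h(h(branch(M, n, M), branch(n, M, n)), M), B, X1) = branch(Z, empty, empty). Substituting into the earlier binding gives Q := h(branch(M, n, M), branch(n, M, n)).
Decompose branch/3: h(h(branch(M, n, M), branch(n, M, n)), M) = Z,  B = empty,  X1 = empty.
Bind Z := h(h(branch(M, n, M), branch(n, M, n)), M); no other remaining equation mentions Z.
Bind B := empty; substituting into the one remaining equation that mentions B gives: h(branch(U, n, L), h(nil, 2)) = h(branch(branch(7, empty, n), n, branch(empty, 2, 3)), h(M, 2)).
Bind X1 := empty; no other remaining equation mentions X1.
Decompose h/2: branch(U, n, L) = branch(branch(7, empty, n), n, branch(empty, 2, 3)),  h(nil, 2) = h(M, 2).
Decompose branch/3: U = branch(7, empty, n),  n = n,  L = branch(empty, 2, 3).
Bind U := branch(7, empty, n); no other remaining equation mentions U. Substituting into the earlier binding gives S := branch(3, 2, branch(7, empty, n)).
Delete trivial equation n = n.
Bind L := branch(empty, 2, 3); no other remaining equation mentions L.
Decompose h/2: nil = M,  2 = 2.
Bind M := nil; no other remaining equation mentions M. Substituting into the earlier bindings gives Q := h(branch(nil, n, nil), branch(n, nil, n)), Y2 := h(branch(nil, n, nil), branch(n, nil, n)), Z := h(h(branch(nil, n, nil), branch(n, nil, n)), nil).
Delete trivial equation 2 = 2.
MGU = { S := branch(3, 2, branch(7, empty, n)), Q := h(branch(nil, n, nil), branch(n, nil, n)), Y2 := h(branch(nil, n, nil), branch(n, nil, n)), Z := h(h(branch(nil, n, nil), branch(n, nil, n)), nil), B := empty, X1 := empty, U := branch(7, empty, n), L := branch(empty, 2, 3), M := nil }, so S := branch(3, 2, branch(7, empty, n)).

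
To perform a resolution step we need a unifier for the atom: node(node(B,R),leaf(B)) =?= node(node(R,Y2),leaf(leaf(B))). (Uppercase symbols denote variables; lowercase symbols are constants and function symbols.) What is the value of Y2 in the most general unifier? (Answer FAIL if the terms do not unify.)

Decompose node/2: node(B,R) =?= node(R,Y2),  leaf(B) =?= leaf(leaf(B)).
Decompose node/2: B =?= R,  R =?= Y2.
Bind B := R; substituting into the one remaining equation that mentions B gives: leaf(R) =?= leaf(leaf(R)).
Bind R := Y2; substituting into the remaining equation gives: leaf(Y2) =?= leaf(leaf(Y2)). Substituting into the earlier binding gives B := Y2.
Decompose leaf/1: Y2 =?= leaf(Y2).
Occurs check fails: Y2 occurs in leaf(Y2); the equation Y2 =?= leaf(Y2) has no finite solution.

FAIL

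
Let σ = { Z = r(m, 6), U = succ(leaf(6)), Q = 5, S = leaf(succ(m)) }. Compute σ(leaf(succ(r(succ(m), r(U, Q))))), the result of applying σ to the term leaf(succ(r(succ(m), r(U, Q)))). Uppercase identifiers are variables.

Replace each occurrence of U with succ(leaf(6)).
Replace each occurrence of Q with 5.
Result: leaf(succ(r(succ(m), r(succ(leaf(6)), 5)))).

leaf(succ(r(succ(m), r(succ(leaf(6)), 5))))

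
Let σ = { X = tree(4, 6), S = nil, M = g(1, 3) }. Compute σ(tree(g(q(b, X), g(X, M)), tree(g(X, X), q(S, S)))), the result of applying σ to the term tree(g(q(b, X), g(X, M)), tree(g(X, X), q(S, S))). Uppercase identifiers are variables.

Replace each occurrence of X with tree(4, 6).
Replace each occurrence of S with nil.
Replace each occurrence of M with g(1, 3).
Result: tree(g(q(b, tree(4, 6)), g(tree(4, 6), g(1, 3))), tree(g(tree(4, 6), tree(4, 6)), q(nil, nil))).

tree(g(q(b, tree(4, 6)), g(tree(4, 6), g(1, 3))), tree(g(tree(4, 6), tree(4, 6)), q(nil, nil)))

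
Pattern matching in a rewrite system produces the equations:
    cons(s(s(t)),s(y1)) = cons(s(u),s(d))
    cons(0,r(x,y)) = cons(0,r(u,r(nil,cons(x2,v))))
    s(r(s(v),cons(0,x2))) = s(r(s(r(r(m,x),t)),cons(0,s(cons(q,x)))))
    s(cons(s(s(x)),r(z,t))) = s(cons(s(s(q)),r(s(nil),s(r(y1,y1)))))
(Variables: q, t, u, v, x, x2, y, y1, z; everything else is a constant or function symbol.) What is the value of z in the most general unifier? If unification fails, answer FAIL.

s(nil)

Decompose cons/2: s(s(t)) = s(u),  s(y1) = s(d).
Decompose s/1: s(t) = u.
Bind u := s(t); substituting into the one remaining equation that mentions u gives: cons(0,r(x,y)) = cons(0,r(s(t),r(nil,cons(x2,v)))).
Decompose s/1: y1 = d.
Bind y1 := d; substituting into the one remaining equation that mentions y1 gives: s(cons(s(s(x)),r(z,t))) = s(cons(s(s(q)),r(s(nil),s(r(d,d))))).
Decompose cons/2: 0 = 0,  r(x,y) = r(s(t),r(nil,cons(x2,v))).
Delete trivial equation 0 = 0.
Decompose r/2: x = s(t),  y = r(nil,cons(x2,v)).
Bind x := s(t); substituting into the 2 remaining equations that mention x gives: s(r(s(v),cons(0,x2))) = s(r(s(r(r(m,s(t)),t)),cons(0,s(cons(q,s(t)))))),  s(cons(s(s(s(t))),r(z,t))) = s(cons(s(s(q)),r(s(nil),s(r(d,d))))).
Bind y := r(nil,cons(x2,v)); no other remaining equation mentions y.
Decompose s/1: r(s(v),cons(0,x2)) = r(s(r(r(m,s(t)),t)),cons(0,s(cons(q,s(t))))).
Decompose r/2: s(v) = s(r(r(m,s(t)),t)),  cons(0,x2) = cons(0,s(cons(q,s(t)))).
Decompose s/1: v = r(r(m,s(t)),t).
Bind v := r(r(m,s(t)),t); no other remaining equation mentions v. Substituting into the earlier binding gives y := r(nil,cons(x2,r(r(m,s(t)),t))).
Decompose cons/2: 0 = 0,  x2 = s(cons(q,s(t))).
Delete trivial equation 0 = 0.
Bind x2 := s(cons(q,s(t))); no other remaining equation mentions x2. Substituting into the earlier binding gives y := r(nil,cons(s(cons(q,s(t))),r(r(m,s(t)),t))).
Decompose s/1: cons(s(s(s(t))),r(z,t)) = cons(s(s(q)),r(s(nil),s(r(d,d)))).
Decompose cons/2: s(s(s(t))) = s(s(q)),  r(z,t) = r(s(nil),s(r(d,d))).
Decompose s/1: s(s(t)) = s(q).
Decompose s/1: s(t) = q.
Bind q := s(t); no other remaining equation mentions q. Substituting into the earlier bindings gives y := r(nil,cons(s(cons(s(t),s(t))),r(r(m,s(t)),t))), x2 := s(cons(s(t),s(t))).
Decompose r/2: z = s(nil),  t = s(r(d,d)).
Bind z := s(nil); no other remaining equation mentions z.
Bind t := s(r(d,d)). Substituting into the earlier bindings gives u := s(s(r(d,d))), x := s(s(r(d,d))), y := r(nil,cons(s(cons(s(s(r(d,d))),s(s(r(d,d))))),r(r(m,s(s(r(d,d)))),s(r(d,d))))), v := r(r(m,s(s(r(d,d)))),s(r(d,d))), x2 := s(cons(s(s(r(d,d))),s(s(r(d,d))))), q := s(s(r(d,d))).
MGU = { u := s(s(r(d,d))), y1 := d, x := s(s(r(d,d))), y := r(nil,cons(s(cons(s(s(r(d,d))),s(s(r(d,d))))),r(r(m,s(s(r(d,d)))),s(r(d,d))))), v := r(r(m,s(s(r(d,d)))),s(r(d,d))), x2 := s(cons(s(s(r(d,d))),s(s(r(d,d))))), q := s(s(r(d,d))), z := s(nil), t := s(r(d,d)) }, so z := s(nil).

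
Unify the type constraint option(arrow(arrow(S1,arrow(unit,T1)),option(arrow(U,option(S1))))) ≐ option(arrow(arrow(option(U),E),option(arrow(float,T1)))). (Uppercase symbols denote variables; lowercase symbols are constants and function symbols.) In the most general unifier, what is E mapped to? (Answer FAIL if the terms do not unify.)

arrow(unit,option(option(float)))

Decompose option/1: arrow(arrow(S1,arrow(unit,T1)),option(arrow(U,option(S1)))) ≐ arrow(arrow(option(U),E),option(arrow(float,T1))).
Decompose arrow/2: arrow(S1,arrow(unit,T1)) ≐ arrow(option(U),E),  option(arrow(U,option(S1))) ≐ option(arrow(float,T1)).
Decompose arrow/2: S1 ≐ option(U),  arrow(unit,T1) ≐ E.
Bind S1 := option(U); substituting into the one remaining equation that mentions S1 gives: option(arrow(U,option(option(U)))) ≐ option(arrow(float,T1)).
Bind E := arrow(unit,T1); no other remaining equation mentions E.
Decompose option/1: arrow(U,option(option(U))) ≐ arrow(float,T1).
Decompose arrow/2: U ≐ float,  option(option(U)) ≐ T1.
Bind U := float; substituting into the remaining equation gives: option(option(float)) ≐ T1. Substituting into the earlier binding gives S1 := option(float).
Bind T1 := option(option(float)). Substituting into the earlier binding gives E := arrow(unit,option(option(float))).
MGU = { S1 := option(float), E := arrow(unit,option(option(float))), U := float, T1 := option(option(float)) }, so E := arrow(unit,option(option(float))).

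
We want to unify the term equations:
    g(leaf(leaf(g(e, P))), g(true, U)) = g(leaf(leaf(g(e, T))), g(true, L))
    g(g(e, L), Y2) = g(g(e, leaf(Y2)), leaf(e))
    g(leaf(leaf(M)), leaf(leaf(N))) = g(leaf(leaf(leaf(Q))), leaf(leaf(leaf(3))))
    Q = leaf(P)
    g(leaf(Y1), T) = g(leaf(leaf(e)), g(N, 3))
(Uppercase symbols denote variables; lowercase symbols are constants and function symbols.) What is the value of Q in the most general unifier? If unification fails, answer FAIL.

leaf(g(leaf(3), 3))

Decompose g/2: leaf(leaf(g(e, P))) = leaf(leaf(g(e, T))),  g(true, U) = g(true, L).
Decompose leaf/1: leaf(g(e, P)) = leaf(g(e, T)).
Decompose leaf/1: g(e, P) = g(e, T).
Decompose g/2: e = e,  P = T.
Delete trivial equation e = e.
Bind P := T; substituting into the one remaining equation that mentions P gives: Q = leaf(T).
Decompose g/2: true = true,  U = L.
Delete trivial equation true = true.
Bind U := L; no other remaining equation mentions U.
Decompose g/2: g(e, L) = g(e, leaf(Y2)),  Y2 = leaf(e).
Decompose g/2: e = e,  L = leaf(Y2).
Delete trivial equation e = e.
Bind L := leaf(Y2); no other remaining equation mentions L. Substituting into the earlier binding gives U := leaf(Y2).
Bind Y2 := leaf(e); no other remaining equation mentions Y2. Substituting into the earlier bindings gives U := leaf(leaf(e)), L := leaf(leaf(e)).
Decompose g/2: leaf(leaf(M)) = leaf(leaf(leaf(Q))),  leaf(leaf(N)) = leaf(leaf(leaf(3))).
Decompose leaf/1: leaf(M) = leaf(leaf(Q)).
Decompose leaf/1: M = leaf(Q).
Bind M := leaf(Q); no other remaining equation mentions M.
Decompose leaf/1: leaf(N) = leaf(leaf(3)).
Decompose leaf/1: N = leaf(3).
Bind N := leaf(3); substituting into the one remaining equation that mentions N gives: g(leaf(Y1), T) = g(leaf(leaf(e)), g(leaf(3), 3)).
Bind Q := leaf(T); no other remaining equation mentions Q. Substituting into the earlier binding gives M := leaf(leaf(T)).
Decompose g/2: leaf(Y1) = leaf(leaf(e)),  T = g(leaf(3), 3).
Decompose leaf/1: Y1 = leaf(e).
Bind Y1 := leaf(e); no other remaining equation mentions Y1.
Bind T := g(leaf(3), 3). Substituting into the earlier bindings gives P := g(leaf(3), 3), M := leaf(leaf(g(leaf(3), 3))), Q := leaf(g(leaf(3), 3)).
MGU = { P ↦ g(leaf(3), 3), U ↦ leaf(leaf(e)), L ↦ leaf(leaf(e)), Y2 ↦ leaf(e), M ↦ leaf(leaf(g(leaf(3), 3))), N ↦ leaf(3), Q ↦ leaf(g(leaf(3), 3)), Y1 ↦ leaf(e), T ↦ g(leaf(3), 3) }, so Q ↦ leaf(g(leaf(3), 3)).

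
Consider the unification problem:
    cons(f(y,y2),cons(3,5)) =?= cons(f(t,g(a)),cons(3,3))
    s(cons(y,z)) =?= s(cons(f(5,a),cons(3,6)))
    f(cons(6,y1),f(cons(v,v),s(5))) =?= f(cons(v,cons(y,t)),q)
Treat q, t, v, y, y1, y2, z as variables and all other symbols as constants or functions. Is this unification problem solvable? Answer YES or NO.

NO

Decompose cons/2: f(y,y2) =?= f(t,g(a)),  cons(3,5) =?= cons(3,3).
Decompose f/2: y =?= t,  y2 =?= g(a).
Bind y := t; substituting into the 2 remaining equations that mention y gives: s(cons(t,z)) =?= s(cons(f(5,a),cons(3,6))),  f(cons(6,y1),f(cons(v,v),s(5))) =?= f(cons(v,cons(t,t)),q).
Bind y2 := g(a); no other remaining equation mentions y2.
Decompose cons/2: 3 =?= 3,  5 =?= 3.
Delete trivial equation 3 =?= 3.
Clash: constants 5 and 3 differ; no unifier exists.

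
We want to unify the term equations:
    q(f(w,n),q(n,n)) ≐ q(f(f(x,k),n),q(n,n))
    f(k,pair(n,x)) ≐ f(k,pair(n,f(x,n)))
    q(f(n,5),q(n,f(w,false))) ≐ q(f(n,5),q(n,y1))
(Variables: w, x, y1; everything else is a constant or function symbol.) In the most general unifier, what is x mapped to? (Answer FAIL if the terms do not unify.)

FAIL

Decompose q/2: f(w,n) ≐ f(f(x,k),n),  q(n,n) ≐ q(n,n).
Decompose f/2: w ≐ f(x,k),  n ≐ n.
Bind w := f(x,k); substituting into the one remaining equation that mentions w gives: q(f(n,5),q(n,f(f(x,k),false))) ≐ q(f(n,5),q(n,y1)).
Delete trivial equation n ≐ n.
Delete trivial equation q(n,n) ≐ q(n,n).
Decompose f/2: k ≐ k,  pair(n,x) ≐ pair(n,f(x,n)).
Delete trivial equation k ≐ k.
Decompose pair/2: n ≐ n,  x ≐ f(x,n).
Delete trivial equation n ≐ n.
Occurs check fails: x occurs in f(x,n); the equation x ≐ f(x,n) has no finite solution.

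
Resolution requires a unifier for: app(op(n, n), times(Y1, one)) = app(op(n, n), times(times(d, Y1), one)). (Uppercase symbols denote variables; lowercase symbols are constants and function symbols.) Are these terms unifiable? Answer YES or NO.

NO

Decompose app/2: op(n, n) = op(n, n),  times(Y1, one) = times(times(d, Y1), one).
Delete trivial equation op(n, n) = op(n, n).
Decompose times/2: Y1 = times(d, Y1),  one = one.
Occurs check fails: Y1 occurs in times(d, Y1); the equation Y1 = times(d, Y1) has no finite solution.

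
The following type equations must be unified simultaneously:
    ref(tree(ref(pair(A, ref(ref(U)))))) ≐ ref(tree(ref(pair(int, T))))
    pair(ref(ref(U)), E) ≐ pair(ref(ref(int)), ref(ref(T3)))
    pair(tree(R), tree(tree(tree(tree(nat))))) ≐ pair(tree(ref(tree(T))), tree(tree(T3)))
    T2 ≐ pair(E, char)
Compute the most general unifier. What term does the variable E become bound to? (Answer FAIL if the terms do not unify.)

Decompose ref/1: tree(ref(pair(A, ref(ref(U))))) ≐ tree(ref(pair(int, T))).
Decompose tree/1: ref(pair(A, ref(ref(U)))) ≐ ref(pair(int, T)).
Decompose ref/1: pair(A, ref(ref(U))) ≐ pair(int, T).
Decompose pair/2: A ≐ int,  ref(ref(U)) ≐ T.
Bind A := int; no other remaining equation mentions A.
Bind T := ref(ref(U)); substituting into the one remaining equation that mentions T gives: pair(tree(R), tree(tree(tree(tree(nat))))) ≐ pair(tree(ref(tree(ref(ref(U))))), tree(tree(T3))).
Decompose pair/2: ref(ref(U)) ≐ ref(ref(int)),  E ≐ ref(ref(T3)).
Decompose ref/1: ref(U) ≐ ref(int).
Decompose ref/1: U ≐ int.
Bind U := int; substituting into the one remaining equation that mentions U gives: pair(tree(R), tree(tree(tree(tree(nat))))) ≐ pair(tree(ref(tree(ref(ref(int))))), tree(tree(T3))). Substituting into the earlier binding gives T := ref(ref(int)).
Bind E := ref(ref(T3)); substituting into the one remaining equation that mentions E gives: T2 ≐ pair(ref(ref(T3)), char).
Decompose pair/2: tree(R) ≐ tree(ref(tree(ref(ref(int))))),  tree(tree(tree(tree(nat)))) ≐ tree(tree(T3)).
Decompose tree/1: R ≐ ref(tree(ref(ref(int)))).
Bind R := ref(tree(ref(ref(int)))); no other remaining equation mentions R.
Decompose tree/1: tree(tree(tree(nat))) ≐ tree(T3).
Decompose tree/1: tree(tree(nat)) ≐ T3.
Bind T3 := tree(tree(nat)); substituting into the remaining equation gives: T2 ≐ pair(ref(ref(tree(tree(nat)))), char). Substituting into the earlier binding gives E := ref(ref(tree(tree(nat)))).
Bind T2 := pair(ref(ref(tree(tree(nat)))), char).
MGU = { A := int, T := ref(ref(int)), U := int, E := ref(ref(tree(tree(nat)))), R := ref(tree(ref(ref(int)))), T3 := tree(tree(nat)), T2 := pair(ref(ref(tree(tree(nat)))), char) }, so E := ref(ref(tree(tree(nat)))).

ref(ref(tree(tree(nat))))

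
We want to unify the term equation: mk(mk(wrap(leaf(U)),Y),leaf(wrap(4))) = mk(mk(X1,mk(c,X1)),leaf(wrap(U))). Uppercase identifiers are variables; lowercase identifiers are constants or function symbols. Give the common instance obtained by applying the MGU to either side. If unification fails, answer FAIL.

mk(mk(wrap(leaf(4)),mk(c,wrap(leaf(4)))),leaf(wrap(4)))

Decompose mk/2: mk(wrap(leaf(U)),Y) = mk(X1,mk(c,X1)),  leaf(wrap(4)) = leaf(wrap(U)).
Decompose mk/2: wrap(leaf(U)) = X1,  Y = mk(c,X1).
Bind X1 := wrap(leaf(U)); substituting into the one remaining equation that mentions X1 gives: Y = mk(c,wrap(leaf(U))).
Bind Y := mk(c,wrap(leaf(U))); no other remaining equation mentions Y.
Decompose leaf/1: wrap(4) = wrap(U).
Decompose wrap/1: 4 = U.
Bind U := 4. Substituting into the earlier bindings gives X1 := wrap(leaf(4)), Y := mk(c,wrap(leaf(4))).
Applying the MGU to either side gives mk(mk(wrap(leaf(4)),mk(c,wrap(leaf(4)))),leaf(wrap(4))).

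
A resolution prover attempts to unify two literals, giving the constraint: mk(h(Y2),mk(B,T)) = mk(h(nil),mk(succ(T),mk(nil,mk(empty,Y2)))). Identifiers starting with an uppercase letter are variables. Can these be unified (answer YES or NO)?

Decompose mk/2: h(Y2) = h(nil),  mk(B,T) = mk(succ(T),mk(nil,mk(empty,Y2))).
Decompose h/1: Y2 = nil.
Bind Y2 := nil; substituting into the remaining equation gives: mk(B,T) = mk(succ(T),mk(nil,mk(empty,nil))).
Decompose mk/2: B = succ(T),  T = mk(nil,mk(empty,nil)).
Bind B := succ(T); no other remaining equation mentions B.
Bind T := mk(nil,mk(empty,nil)). Substituting into the earlier binding gives B := succ(mk(nil,mk(empty,nil))).
No equations remain and no clash or occurs-check failure arose, so a unifier exists.

YES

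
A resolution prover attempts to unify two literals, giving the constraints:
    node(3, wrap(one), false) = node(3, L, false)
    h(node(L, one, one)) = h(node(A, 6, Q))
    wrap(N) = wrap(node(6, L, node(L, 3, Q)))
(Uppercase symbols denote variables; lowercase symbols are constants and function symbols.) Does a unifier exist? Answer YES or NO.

NO

Decompose node/3: 3 = 3,  wrap(one) = L,  false = false.
Delete trivial equation 3 = 3.
Bind L := wrap(one); substituting into the 2 remaining equations that mention L gives: h(node(wrap(one), one, one)) = h(node(A, 6, Q)),  wrap(N) = wrap(node(6, wrap(one), node(wrap(one), 3, Q))).
Delete trivial equation false = false.
Decompose h/1: node(wrap(one), one, one) = node(A, 6, Q).
Decompose node/3: wrap(one) = A,  one = 6,  one = Q.
Bind A := wrap(one); no other remaining equation mentions A.
Clash: constants one and 6 differ; no unifier exists.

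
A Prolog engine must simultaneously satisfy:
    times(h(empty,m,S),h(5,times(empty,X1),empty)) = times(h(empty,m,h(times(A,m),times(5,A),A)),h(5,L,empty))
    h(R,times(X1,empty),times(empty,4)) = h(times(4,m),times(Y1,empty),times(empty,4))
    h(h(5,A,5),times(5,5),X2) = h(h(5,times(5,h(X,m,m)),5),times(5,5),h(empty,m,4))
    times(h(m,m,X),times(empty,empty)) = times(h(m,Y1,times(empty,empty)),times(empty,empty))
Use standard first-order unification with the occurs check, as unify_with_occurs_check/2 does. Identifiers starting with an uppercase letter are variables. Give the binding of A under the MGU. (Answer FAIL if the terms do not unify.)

times(5,h(times(empty,empty),m,m))

Decompose times/2: h(empty,m,S) = h(empty,m,h(times(A,m),times(5,A),A)),  h(5,times(empty,X1),empty) = h(5,L,empty).
Decompose h/3: empty = empty,  m = m,  S = h(times(A,m),times(5,A),A).
Delete trivial equation empty = empty.
Delete trivial equation m = m.
Bind S := h(times(A,m),times(5,A),A); no other remaining equation mentions S.
Decompose h/3: 5 = 5,  times(empty,X1) = L,  empty = empty.
Delete trivial equation 5 = 5.
Bind L := times(empty,X1); no other remaining equation mentions L.
Delete trivial equation empty = empty.
Decompose h/3: R = times(4,m),  times(X1,empty) = times(Y1,empty),  times(empty,4) = times(empty,4).
Bind R := times(4,m); no other remaining equation mentions R.
Decompose times/2: X1 = Y1,  empty = empty.
Bind X1 := Y1; no other remaining equation mentions X1. Substituting into the earlier binding gives L := times(empty,Y1).
Delete trivial equation empty = empty.
Delete trivial equation times(empty,4) = times(empty,4).
Decompose h/3: h(5,A,5) = h(5,times(5,h(X,m,m)),5),  times(5,5) = times(5,5),  X2 = h(empty,m,4).
Decompose h/3: 5 = 5,  A = times(5,h(X,m,m)),  5 = 5.
Delete trivial equation 5 = 5.
Bind A := times(5,h(X,m,m)); no other remaining equation mentions A. Substituting into the earlier binding gives S := h(times(times(5,h(X,m,m)),m),times(5,times(5,h(X,m,m))),times(5,h(X,m,m))).
Delete trivial equation 5 = 5.
Delete trivial equation times(5,5) = times(5,5).
Bind X2 := h(empty,m,4); no other remaining equation mentions X2.
Decompose times/2: h(m,m,X) = h(m,Y1,times(empty,empty)),  times(empty,empty) = times(empty,empty).
Decompose h/3: m = m,  m = Y1,  X = times(empty,empty).
Delete trivial equation m = m.
Bind Y1 := m; no other remaining equation mentions Y1. Substituting into the earlier bindings gives L := times(empty,m), X1 := m.
Bind X := times(empty,empty); no other remaining equation mentions X. Substituting into the earlier bindings gives S := h(times(times(5,h(times(empty,empty),m,m)),m),times(5,times(5,h(times(empty,empty),m,m))),times(5,h(times(empty,empty),m,m))), A := times(5,h(times(empty,empty),m,m)).
Delete trivial equation times(empty,empty) = times(empty,empty).
MGU = { S ↦ h(times(times(5,h(times(empty,empty),m,m)),m),times(5,times(5,h(times(empty,empty),m,m))),times(5,h(times(empty,empty),m,m))), L ↦ times(empty,m), R ↦ times(4,m), X1 ↦ m, A ↦ times(5,h(times(empty,empty),m,m)), X2 ↦ h(empty,m,4), Y1 ↦ m, X ↦ times(empty,empty) }, so A ↦ times(5,h(times(empty,empty),m,m)).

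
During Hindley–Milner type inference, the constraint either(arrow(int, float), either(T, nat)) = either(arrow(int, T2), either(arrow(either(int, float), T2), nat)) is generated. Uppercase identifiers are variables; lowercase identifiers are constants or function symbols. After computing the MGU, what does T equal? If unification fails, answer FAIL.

arrow(either(int, float), float)

Decompose either/2: arrow(int, float) = arrow(int, T2),  either(T, nat) = either(arrow(either(int, float), T2), nat).
Decompose arrow/2: int = int,  float = T2.
Delete trivial equation int = int.
Bind T2 := float; substituting into the remaining equation gives: either(T, nat) = either(arrow(either(int, float), float), nat).
Decompose either/2: T = arrow(either(int, float), float),  nat = nat.
Bind T := arrow(either(int, float), float); no other remaining equation mentions T.
Delete trivial equation nat = nat.
MGU = { T2 ↦ float, T ↦ arrow(either(int, float), float) }, so T ↦ arrow(either(int, float), float).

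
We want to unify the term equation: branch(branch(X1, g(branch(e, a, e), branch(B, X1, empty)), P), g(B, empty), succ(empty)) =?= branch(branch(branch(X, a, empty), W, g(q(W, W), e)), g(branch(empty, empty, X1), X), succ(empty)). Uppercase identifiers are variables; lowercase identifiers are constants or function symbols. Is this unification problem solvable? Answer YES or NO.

YES

Decompose branch/3: branch(X1, g(branch(e, a, e), branch(B, X1, empty)), P) =?= branch(branch(X, a, empty), W, g(q(W, W), e)),  g(B, empty) =?= g(branch(empty, empty, X1), X),  succ(empty) =?= succ(empty).
Decompose branch/3: X1 =?= branch(X, a, empty),  g(branch(e, a, e), branch(B, X1, empty)) =?= W,  P =?= g(q(W, W), e).
Bind X1 := branch(X, a, empty); substituting into the 2 remaining equations that mention X1 gives: g(branch(e, a, e), branch(B, branch(X, a, empty), empty)) =?= W,  g(B, empty) =?= g(branch(empty, empty, branch(X, a, empty)), X).
Bind W := g(branch(e, a, e), branch(B, branch(X, a, empty), empty)); substituting into the one remaining equation that mentions W gives: P =?= g(q(g(branch(e, a, e), branch(B, branch(X, a, empty), empty)), g(branch(e, a, e), branch(B, branch(X, a, empty), empty))), e).
Bind P := g(q(g(branch(e, a, e), branch(B, branch(X, a, empty), empty)), g(branch(e, a, e), branch(B, branch(X, a, empty), empty))), e); no other remaining equation mentions P.
Decompose g/2: B =?= branch(empty, empty, branch(X, a, empty)),  empty =?= X.
Bind B := branch(empty, empty, branch(X, a, empty)); no other remaining equation mentions B. Substituting into the earlier bindings gives W := g(branch(e, a, e), branch(branch(empty, empty, branch(X, a, empty)), branch(X, a, empty), empty)), P := g(q(g(branch(e, a, e), branch(branch(empty, empty, branch(X, a, empty)), branch(X, a, empty), empty)), g(branch(e, a, e), branch(branch(empty, empty, branch(X, a, empty)), branch(X, a, empty), empty))), e).
Bind X := empty; no other remaining equation mentions X. Substituting into the earlier bindings gives X1 := branch(empty, a, empty), W := g(branch(e, a, e), branch(branch(empty, empty, branch(empty, a, empty)), branch(empty, a, empty), empty)), P := g(q(g(branch(e, a, e), branch(branch(empty, empty, branch(empty, a, empty)), branch(empty, a, empty), empty)), g(branch(e, a, e), branch(branch(empty, empty, branch(empty, a, empty)), branch(empty, a, empty), empty))), e), B := branch(empty, empty, branch(empty, a, empty)).
Delete trivial equation succ(empty) =?= succ(empty).
No equations remain and no clash or occurs-check failure arose, so a unifier exists.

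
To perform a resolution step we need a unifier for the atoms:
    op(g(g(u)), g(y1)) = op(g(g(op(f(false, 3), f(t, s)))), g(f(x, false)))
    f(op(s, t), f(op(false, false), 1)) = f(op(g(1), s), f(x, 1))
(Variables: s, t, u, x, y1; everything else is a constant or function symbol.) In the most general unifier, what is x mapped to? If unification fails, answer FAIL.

Decompose op/2: g(g(u)) = g(g(op(f(false, 3), f(t, s)))),  g(y1) = g(f(x, false)).
Decompose g/1: g(u) = g(op(f(false, 3), f(t, s))).
Decompose g/1: u = op(f(false, 3), f(t, s)).
Bind u := op(f(false, 3), f(t, s)); no other remaining equation mentions u.
Decompose g/1: y1 = f(x, false).
Bind y1 := f(x, false); no other remaining equation mentions y1.
Decompose f/2: op(s, t) = op(g(1), s),  f(op(false, false), 1) = f(x, 1).
Decompose op/2: s = g(1),  t = s.
Bind s := g(1); substituting into the one remaining equation that mentions s gives: t = g(1). Substituting into the earlier binding gives u := op(f(false, 3), f(t, g(1))).
Bind t := g(1); no other remaining equation mentions t. Substituting into the earlier binding gives u := op(f(false, 3), f(g(1), g(1))).
Decompose f/2: op(false, false) = x,  1 = 1.
Bind x := op(false, false); no other remaining equation mentions x. Substituting into the earlier binding gives y1 := f(op(false, false), false).
Delete trivial equation 1 = 1.
MGU = { u ↦ op(f(false, 3), f(g(1), g(1))), y1 ↦ f(op(false, false), false), s ↦ g(1), t ↦ g(1), x ↦ op(false, false) }, so x ↦ op(false, false).

op(false, false)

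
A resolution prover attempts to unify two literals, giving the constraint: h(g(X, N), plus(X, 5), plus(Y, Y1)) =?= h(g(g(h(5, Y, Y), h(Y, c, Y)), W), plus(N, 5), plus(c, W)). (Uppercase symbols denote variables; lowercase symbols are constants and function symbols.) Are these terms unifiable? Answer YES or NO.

YES

Decompose h/3: g(X, N) =?= g(g(h(5, Y, Y), h(Y, c, Y)), W),  plus(X, 5) =?= plus(N, 5),  plus(Y, Y1) =?= plus(c, W).
Decompose g/2: X =?= g(h(5, Y, Y), h(Y, c, Y)),  N =?= W.
Bind X := g(h(5, Y, Y), h(Y, c, Y)); substituting into the one remaining equation that mentions X gives: plus(g(h(5, Y, Y), h(Y, c, Y)), 5) =?= plus(N, 5).
Bind N := W; substituting into the one remaining equation that mentions N gives: plus(g(h(5, Y, Y), h(Y, c, Y)), 5) =?= plus(W, 5).
Decompose plus/2: g(h(5, Y, Y), h(Y, c, Y)) =?= W,  5 =?= 5.
Bind W := g(h(5, Y, Y), h(Y, c, Y)); substituting into the one remaining equation that mentions W gives: plus(Y, Y1) =?= plus(c, g(h(5, Y, Y), h(Y, c, Y))). Substituting into the earlier binding gives N := g(h(5, Y, Y), h(Y, c, Y)).
Delete trivial equation 5 =?= 5.
Decompose plus/2: Y =?= c,  Y1 =?= g(h(5, Y, Y), h(Y, c, Y)).
Bind Y := c; substituting into the remaining equation gives: Y1 =?= g(h(5, c, c), h(c, c, c)). Substituting into the earlier bindings gives X := g(h(5, c, c), h(c, c, c)), N := g(h(5, c, c), h(c, c, c)), W := g(h(5, c, c), h(c, c, c)).
Bind Y1 := g(h(5, c, c), h(c, c, c)).
No equations remain and no clash or occurs-check failure arose, so a unifier exists.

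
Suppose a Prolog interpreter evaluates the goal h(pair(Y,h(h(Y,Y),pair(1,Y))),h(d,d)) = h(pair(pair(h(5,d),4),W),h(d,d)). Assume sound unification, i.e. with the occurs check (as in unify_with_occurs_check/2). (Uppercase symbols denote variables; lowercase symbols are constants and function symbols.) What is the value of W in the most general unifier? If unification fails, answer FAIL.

h(h(pair(h(5,d),4),pair(h(5,d),4)),pair(1,pair(h(5,d),4)))

Decompose h/2: pair(Y,h(h(Y,Y),pair(1,Y))) = pair(pair(h(5,d),4),W),  h(d,d) = h(d,d).
Decompose pair/2: Y = pair(h(5,d),4),  h(h(Y,Y),pair(1,Y)) = W.
Bind Y := pair(h(5,d),4); substituting into the one remaining equation that mentions Y gives: h(h(pair(h(5,d),4),pair(h(5,d),4)),pair(1,pair(h(5,d),4))) = W.
Bind W := h(h(pair(h(5,d),4),pair(h(5,d),4)),pair(1,pair(h(5,d),4))); no other remaining equation mentions W.
Delete trivial equation h(d,d) = h(d,d).
MGU = { Y -> pair(h(5,d),4), W -> h(h(pair(h(5,d),4),pair(h(5,d),4)),pair(1,pair(h(5,d),4))) }, so W -> h(h(pair(h(5,d),4),pair(h(5,d),4)),pair(1,pair(h(5,d),4))).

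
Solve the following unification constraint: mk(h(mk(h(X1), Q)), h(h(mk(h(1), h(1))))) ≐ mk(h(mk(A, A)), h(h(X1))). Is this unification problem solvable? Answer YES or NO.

YES

Decompose mk/2: h(mk(h(X1), Q)) ≐ h(mk(A, A)),  h(h(mk(h(1), h(1)))) ≐ h(h(X1)).
Decompose h/1: mk(h(X1), Q) ≐ mk(A, A).
Decompose mk/2: h(X1) ≐ A,  Q ≐ A.
Bind A := h(X1); substituting into the one remaining equation that mentions A gives: Q ≐ h(X1).
Bind Q := h(X1); no other remaining equation mentions Q.
Decompose h/1: h(mk(h(1), h(1))) ≐ h(X1).
Decompose h/1: mk(h(1), h(1)) ≐ X1.
Bind X1 := mk(h(1), h(1)). Substituting into the earlier bindings gives A := h(mk(h(1), h(1))), Q := h(mk(h(1), h(1))).
No equations remain and no clash or occurs-check failure arose, so a unifier exists.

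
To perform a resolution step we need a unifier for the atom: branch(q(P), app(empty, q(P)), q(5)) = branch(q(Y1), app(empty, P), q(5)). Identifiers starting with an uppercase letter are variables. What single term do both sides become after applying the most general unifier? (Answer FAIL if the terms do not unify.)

Decompose branch/3: q(P) = q(Y1),  app(empty, q(P)) = app(empty, P),  q(5) = q(5).
Decompose q/1: P = Y1.
Bind P := Y1; substituting into the one remaining equation that mentions P gives: app(empty, q(Y1)) = app(empty, Y1).
Decompose app/2: empty = empty,  q(Y1) = Y1.
Delete trivial equation empty = empty.
Occurs check fails: Y1 occurs in q(Y1); the equation Y1 = q(Y1) has no finite solution.

FAIL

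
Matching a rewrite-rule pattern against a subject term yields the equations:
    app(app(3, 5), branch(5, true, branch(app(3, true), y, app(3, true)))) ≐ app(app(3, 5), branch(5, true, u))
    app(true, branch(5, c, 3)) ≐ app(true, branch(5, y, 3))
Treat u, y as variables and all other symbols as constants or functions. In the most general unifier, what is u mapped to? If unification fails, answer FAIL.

Decompose app/2: app(3, 5) ≐ app(3, 5),  branch(5, true, branch(app(3, true), y, app(3, true))) ≐ branch(5, true, u).
Delete trivial equation app(3, 5) ≐ app(3, 5).
Decompose branch/3: 5 ≐ 5,  true ≐ true,  branch(app(3, true), y, app(3, true)) ≐ u.
Delete trivial equation 5 ≐ 5.
Delete trivial equation true ≐ true.
Bind u := branch(app(3, true), y, app(3, true)); no other remaining equation mentions u.
Decompose app/2: true ≐ true,  branch(5, c, 3) ≐ branch(5, y, 3).
Delete trivial equation true ≐ true.
Decompose branch/3: 5 ≐ 5,  c ≐ y,  3 ≐ 3.
Delete trivial equation 5 ≐ 5.
Bind y := c; no other remaining equation mentions y. Substituting into the earlier binding gives u := branch(app(3, true), c, app(3, true)).
Delete trivial equation 3 ≐ 3.
MGU = { u := branch(app(3, true), c, app(3, true)), y := c }, so u := branch(app(3, true), c, app(3, true)).

branch(app(3, true), c, app(3, true))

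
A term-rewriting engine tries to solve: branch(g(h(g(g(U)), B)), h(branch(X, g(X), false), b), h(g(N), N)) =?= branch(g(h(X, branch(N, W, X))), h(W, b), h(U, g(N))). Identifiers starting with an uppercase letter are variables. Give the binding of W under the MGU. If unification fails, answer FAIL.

Decompose branch/3: g(h(g(g(U)), B)) =?= g(h(X, branch(N, W, X))),  h(branch(X, g(X), false), b) =?= h(W, b),  h(g(N), N) =?= h(U, g(N)).
Decompose g/1: h(g(g(U)), B) =?= h(X, branch(N, W, X)).
Decompose h/2: g(g(U)) =?= X,  B =?= branch(N, W, X).
Bind X := g(g(U)); substituting into the 2 remaining equations that mention X gives: B =?= branch(N, W, g(g(U))),  h(branch(g(g(U)), g(g(g(U))), false), b) =?= h(W, b).
Bind B := branch(N, W, g(g(U))); no other remaining equation mentions B.
Decompose h/2: branch(g(g(U)), g(g(g(U))), false) =?= W,  b =?= b.
Bind W := branch(g(g(U)), g(g(g(U))), false); no other remaining equation mentions W. Substituting into the earlier binding gives B := branch(N, branch(g(g(U)), g(g(g(U))), false), g(g(U))).
Delete trivial equation b =?= b.
Decompose h/2: g(N) =?= U,  N =?= g(N).
Bind U := g(N); no other remaining equation mentions U. Substituting into the earlier bindings gives X := g(g(g(N))), B := branch(N, branch(g(g(g(N))), g(g(g(g(N)))), false), g(g(g(N)))), W := branch(g(g(g(N))), g(g(g(g(N)))), false).
Occurs check fails: N occurs in g(N); the equation N =?= g(N) has no finite solution.

FAIL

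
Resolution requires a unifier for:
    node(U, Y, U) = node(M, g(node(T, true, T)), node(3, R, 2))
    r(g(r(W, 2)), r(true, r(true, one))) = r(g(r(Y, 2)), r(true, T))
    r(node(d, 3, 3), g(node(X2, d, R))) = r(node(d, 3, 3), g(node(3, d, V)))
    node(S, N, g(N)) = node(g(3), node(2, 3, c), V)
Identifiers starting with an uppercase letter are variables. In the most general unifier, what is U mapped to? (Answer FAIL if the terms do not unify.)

node(3, g(node(2, 3, c)), 2)

Decompose node/3: U = M,  Y = g(node(T, true, T)),  U = node(3, R, 2).
Bind U := M; substituting into the one remaining equation that mentions U gives: M = node(3, R, 2).
Bind Y := g(node(T, true, T)); substituting into the one remaining equation that mentions Y gives: r(g(r(W, 2)), r(true, r(true, one))) = r(g(r(g(node(T, true, T)), 2)), r(true, T)).
Bind M := node(3, R, 2); no other remaining equation mentions M. Substituting into the earlier binding gives U := node(3, R, 2).
Decompose r/2: g(r(W, 2)) = g(r(g(node(T, true, T)), 2)),  r(true, r(true, one)) = r(true, T).
Decompose g/1: r(W, 2) = r(g(node(T, true, T)), 2).
Decompose r/2: W = g(node(T, true, T)),  2 = 2.
Bind W := g(node(T, true, T)); no other remaining equation mentions W.
Delete trivial equation 2 = 2.
Decompose r/2: true = true,  r(true, one) = T.
Delete trivial equation true = true.
Bind T := r(true, one); no other remaining equation mentions T. Substituting into the earlier bindings gives Y := g(node(r(true, one), true, r(true, one))), W := g(node(r(true, one), true, r(true, one))).
Decompose r/2: node(d, 3, 3) = node(d, 3, 3),  g(node(X2, d, R)) = g(node(3, d, V)).
Delete trivial equation node(d, 3, 3) = node(d, 3, 3).
Decompose g/1: node(X2, d, R) = node(3, d, V).
Decompose node/3: X2 = 3,  d = d,  R = V.
Bind X2 := 3; no other remaining equation mentions X2.
Delete trivial equation d = d.
Bind R := V; no other remaining equation mentions R. Substituting into the earlier bindings gives U := node(3, V, 2), M := node(3, V, 2).
Decompose node/3: S = g(3),  N = node(2, 3, c),  g(N) = V.
Bind S := g(3); no other remaining equation mentions S.
Bind N := node(2, 3, c); substituting into the remaining equation gives: g(node(2, 3, c)) = V.
Bind V := g(node(2, 3, c)). Substituting into the earlier bindings gives U := node(3, g(node(2, 3, c)), 2), M := node(3, g(node(2, 3, c)), 2), R := g(node(2, 3, c)).
MGU = { U := node(3, g(node(2, 3, c)), 2), Y := g(node(r(true, one), true, r(true, one))), M := node(3, g(node(2, 3, c)), 2), W := g(node(r(true, one), true, r(true, one))), T := r(true, one), X2 := 3, R := g(node(2, 3, c)), S := g(3), N := node(2, 3, c), V := g(node(2, 3, c)) }, so U := node(3, g(node(2, 3, c)), 2).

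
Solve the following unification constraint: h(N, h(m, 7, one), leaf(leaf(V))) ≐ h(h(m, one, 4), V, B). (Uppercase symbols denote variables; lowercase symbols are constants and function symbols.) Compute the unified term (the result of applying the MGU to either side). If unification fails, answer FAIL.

h(h(m, one, 4), h(m, 7, one), leaf(leaf(h(m, 7, one))))

Decompose h/3: N ≐ h(m, one, 4),  h(m, 7, one) ≐ V,  leaf(leaf(V)) ≐ B.
Bind N := h(m, one, 4); no other remaining equation mentions N.
Bind V := h(m, 7, one); substituting into the remaining equation gives: leaf(leaf(h(m, 7, one))) ≐ B.
Bind B := leaf(leaf(h(m, 7, one))).
Applying the MGU to either side gives h(h(m, one, 4), h(m, 7, one), leaf(leaf(h(m, 7, one)))).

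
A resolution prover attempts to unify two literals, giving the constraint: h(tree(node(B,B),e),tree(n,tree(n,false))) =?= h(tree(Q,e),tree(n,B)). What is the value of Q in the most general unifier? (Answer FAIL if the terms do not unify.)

Decompose h/2: tree(node(B,B),e) =?= tree(Q,e),  tree(n,tree(n,false)) =?= tree(n,B).
Decompose tree/2: node(B,B) =?= Q,  e =?= e.
Bind Q := node(B,B); no other remaining equation mentions Q.
Delete trivial equation e =?= e.
Decompose tree/2: n =?= n,  tree(n,false) =?= B.
Delete trivial equation n =?= n.
Bind B := tree(n,false). Substituting into the earlier binding gives Q := node(tree(n,false),tree(n,false)).
MGU = { Q -> node(tree(n,false),tree(n,false)), B -> tree(n,false) }, so Q -> node(tree(n,false),tree(n,false)).

node(tree(n,false),tree(n,false))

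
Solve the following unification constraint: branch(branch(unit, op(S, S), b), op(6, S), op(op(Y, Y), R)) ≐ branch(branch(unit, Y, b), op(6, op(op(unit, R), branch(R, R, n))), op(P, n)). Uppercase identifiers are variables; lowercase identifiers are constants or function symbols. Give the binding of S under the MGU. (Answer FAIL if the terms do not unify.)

Decompose branch/3: branch(unit, op(S, S), b) ≐ branch(unit, Y, b),  op(6, S) ≐ op(6, op(op(unit, R), branch(R, R, n))),  op(op(Y, Y), R) ≐ op(P, n).
Decompose branch/3: unit ≐ unit,  op(S, S) ≐ Y,  b ≐ b.
Delete trivial equation unit ≐ unit.
Bind Y := op(S, S); substituting into the one remaining equation that mentions Y gives: op(op(op(S, S), op(S, S)), R) ≐ op(P, n).
Delete trivial equation b ≐ b.
Decompose op/2: 6 ≐ 6,  S ≐ op(op(unit, R), branch(R, R, n)).
Delete trivial equation 6 ≐ 6.
Bind S := op(op(unit, R), branch(R, R, n)); substituting into the remaining equation gives: op(op(op(op(op(unit, R), branch(R, R, n)), op(op(unit, R), branch(R, R, n))), op(op(op(unit, R), branch(R, R, n)), op(op(unit, R), branch(R, R, n)))), R) ≐ op(P, n). Substituting into the earlier binding gives Y := op(op(op(unit, R), branch(R, R, n)), op(op(unit, R), branch(R, R, n))).
Decompose op/2: op(op(op(op(unit, R), branch(R, R, n)), op(op(unit, R), branch(R, R, n))), op(op(op(unit, R), branch(R, R, n)), op(op(unit, R), branch(R, R, n)))) ≐ P,  R ≐ n.
Bind P := op(op(op(op(unit, R), branch(R, R, n)), op(op(unit, R), branch(R, R, n))), op(op(op(unit, R), branch(R, R, n)), op(op(unit, R), branch(R, R, n)))); no other remaining equation mentions P.
Bind R := n. Substituting into the earlier bindings gives Y := op(op(op(unit, n), branch(n, n, n)), op(op(unit, n), branch(n, n, n))), S := op(op(unit, n), branch(n, n, n)), P := op(op(op(op(unit, n), branch(n, n, n)), op(op(unit, n), branch(n, n, n))), op(op(op(unit, n), branch(n, n, n)), op(op(unit, n), branch(n, n, n)))).
MGU = { Y ↦ op(op(op(unit, n), branch(n, n, n)), op(op(unit, n), branch(n, n, n))), S ↦ op(op(unit, n), branch(n, n, n)), P ↦ op(op(op(op(unit, n), branch(n, n, n)), op(op(unit, n), branch(n, n, n))), op(op(op(unit, n), branch(n, n, n)), op(op(unit, n), branch(n, n, n)))), R ↦ n }, so S ↦ op(op(unit, n), branch(n, n, n)).

op(op(unit, n), branch(n, n, n))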